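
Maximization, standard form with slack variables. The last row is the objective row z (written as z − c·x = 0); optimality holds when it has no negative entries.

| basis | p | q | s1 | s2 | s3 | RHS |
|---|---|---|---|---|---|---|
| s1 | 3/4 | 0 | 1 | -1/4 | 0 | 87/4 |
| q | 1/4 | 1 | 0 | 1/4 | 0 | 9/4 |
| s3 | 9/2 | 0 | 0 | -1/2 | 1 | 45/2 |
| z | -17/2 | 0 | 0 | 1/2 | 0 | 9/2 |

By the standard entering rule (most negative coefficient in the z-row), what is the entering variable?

Negative z-row entries: p: -17/2.
The most negative is -17/2 in column p, so p enters.

p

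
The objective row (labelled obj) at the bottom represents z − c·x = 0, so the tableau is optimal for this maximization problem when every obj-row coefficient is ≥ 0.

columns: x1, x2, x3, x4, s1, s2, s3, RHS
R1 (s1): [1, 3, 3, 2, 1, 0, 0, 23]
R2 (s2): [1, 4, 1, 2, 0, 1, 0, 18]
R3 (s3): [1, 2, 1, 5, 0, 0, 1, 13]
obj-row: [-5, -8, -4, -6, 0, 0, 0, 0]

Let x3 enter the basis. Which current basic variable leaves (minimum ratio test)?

Column x3 entries and ratios — s1: 23/3 = 23/3; s2: 18/1 = 18; s3: 13/1 = 13.
Smallest ratio is 23/3 in the row of s1, so s1 leaves.

s1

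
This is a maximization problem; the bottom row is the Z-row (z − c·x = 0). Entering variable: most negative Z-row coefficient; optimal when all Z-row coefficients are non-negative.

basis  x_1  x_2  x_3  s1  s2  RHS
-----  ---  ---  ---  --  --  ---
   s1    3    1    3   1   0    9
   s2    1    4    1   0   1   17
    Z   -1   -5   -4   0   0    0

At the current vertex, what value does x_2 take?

x_2 is not in the basis, so in the current basic feasible solution x_2 = 0.

0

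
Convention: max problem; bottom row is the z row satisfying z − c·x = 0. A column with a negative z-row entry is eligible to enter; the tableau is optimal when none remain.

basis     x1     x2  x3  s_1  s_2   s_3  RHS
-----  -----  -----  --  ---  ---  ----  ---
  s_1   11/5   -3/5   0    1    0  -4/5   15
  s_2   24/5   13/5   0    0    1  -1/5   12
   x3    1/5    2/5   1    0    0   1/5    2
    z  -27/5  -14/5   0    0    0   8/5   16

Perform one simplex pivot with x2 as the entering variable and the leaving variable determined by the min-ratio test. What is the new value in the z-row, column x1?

Ratio test on column x2 — row 1: entry -3/5 ≤ 0; row 2: 12/(13/5) = 60/13; row 3: 2/(2/5) = 5. Minimum is 60/13 at row 2 (s_2 leaves); pivot element 13/5.
Divide row 2 by 13/5; eliminate column x2 from the other rows.
z-row update in column x1: -27/5 − (-14/5)·(24/13) = -3/13.

-3/13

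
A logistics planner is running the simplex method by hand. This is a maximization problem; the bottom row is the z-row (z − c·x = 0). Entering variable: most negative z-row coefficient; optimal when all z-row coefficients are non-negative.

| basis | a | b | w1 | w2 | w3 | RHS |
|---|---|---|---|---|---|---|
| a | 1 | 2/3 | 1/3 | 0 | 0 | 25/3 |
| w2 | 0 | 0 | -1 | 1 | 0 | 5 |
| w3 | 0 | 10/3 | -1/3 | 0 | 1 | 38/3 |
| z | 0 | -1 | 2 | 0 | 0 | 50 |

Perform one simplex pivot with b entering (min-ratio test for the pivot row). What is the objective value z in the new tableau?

269/5

Ratio test on column b — row 1: (25/3)/(2/3) = 25/2; row 2: entry 0 ≤ 0; row 3: (38/3)/(10/3) = 19/5. Minimum is 19/5 at row 3 (w3 leaves); pivot element 10/3.
Pivot on row 3; the z-row RHS becomes 50 − (-1)·(19/5) = 269/5.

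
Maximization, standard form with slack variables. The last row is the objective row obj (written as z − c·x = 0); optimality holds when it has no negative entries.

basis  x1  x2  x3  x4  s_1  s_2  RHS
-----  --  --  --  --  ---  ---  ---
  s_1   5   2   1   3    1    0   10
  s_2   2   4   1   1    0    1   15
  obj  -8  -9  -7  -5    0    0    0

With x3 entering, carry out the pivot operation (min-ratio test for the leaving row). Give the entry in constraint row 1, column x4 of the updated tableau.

Ratio test on column x3 — row 1: 10/1 = 10; row 2: 15/1 = 15. Minimum is 10 at row 1 (s_1 leaves); pivot element 1.
Divide row 1 by 1; eliminate column x3 from the other rows.
In the new row 1, the x4 entry is the old entry divided by the pivot: 3/1 = 3.

3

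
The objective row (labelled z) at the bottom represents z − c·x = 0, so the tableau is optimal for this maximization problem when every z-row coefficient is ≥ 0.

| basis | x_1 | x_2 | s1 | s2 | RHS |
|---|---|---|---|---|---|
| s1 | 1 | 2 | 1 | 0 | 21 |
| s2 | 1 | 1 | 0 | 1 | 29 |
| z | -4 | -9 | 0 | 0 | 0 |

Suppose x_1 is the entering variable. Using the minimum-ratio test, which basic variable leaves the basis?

s1

Column x_1 entries and ratios — s1: 21/1 = 21; s2: 29/1 = 29.
Smallest ratio is 21 in the row of s1, so s1 leaves.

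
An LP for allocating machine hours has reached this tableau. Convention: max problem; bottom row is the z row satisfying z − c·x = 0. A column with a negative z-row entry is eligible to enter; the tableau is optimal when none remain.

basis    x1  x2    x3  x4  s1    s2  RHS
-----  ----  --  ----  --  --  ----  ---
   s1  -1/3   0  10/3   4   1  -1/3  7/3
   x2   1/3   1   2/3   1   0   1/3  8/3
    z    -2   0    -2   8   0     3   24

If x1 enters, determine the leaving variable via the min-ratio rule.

Column x1 entries and ratios — s1: -1/3 ≤ 0, skip; x2: (8/3)/(1/3) = 8.
Smallest ratio is 8 in the row of x2, so x2 leaves.

x2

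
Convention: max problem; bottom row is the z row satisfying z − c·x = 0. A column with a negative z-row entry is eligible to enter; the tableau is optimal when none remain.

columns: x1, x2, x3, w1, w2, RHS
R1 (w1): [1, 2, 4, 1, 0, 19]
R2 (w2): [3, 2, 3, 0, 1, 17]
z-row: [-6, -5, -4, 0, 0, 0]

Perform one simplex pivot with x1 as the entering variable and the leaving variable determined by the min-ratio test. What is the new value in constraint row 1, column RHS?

40/3

Ratio test on column x1 — row 1: 19/1 = 19; row 2: 17/3 = 17/3. Minimum is 17/3 at row 2 (w2 leaves); pivot element 3.
Divide row 2 by 3; eliminate column x1 from the other rows.
Row 1 update in column RHS: 19 − 1·(17/3) = 40/3.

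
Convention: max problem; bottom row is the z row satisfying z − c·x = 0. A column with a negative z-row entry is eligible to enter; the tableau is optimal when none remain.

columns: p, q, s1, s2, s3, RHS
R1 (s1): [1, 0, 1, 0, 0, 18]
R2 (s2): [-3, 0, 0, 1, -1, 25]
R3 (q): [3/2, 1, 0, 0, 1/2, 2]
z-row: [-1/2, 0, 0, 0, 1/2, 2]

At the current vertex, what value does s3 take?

s3 is not in the basis, so in the current basic feasible solution s3 = 0.

0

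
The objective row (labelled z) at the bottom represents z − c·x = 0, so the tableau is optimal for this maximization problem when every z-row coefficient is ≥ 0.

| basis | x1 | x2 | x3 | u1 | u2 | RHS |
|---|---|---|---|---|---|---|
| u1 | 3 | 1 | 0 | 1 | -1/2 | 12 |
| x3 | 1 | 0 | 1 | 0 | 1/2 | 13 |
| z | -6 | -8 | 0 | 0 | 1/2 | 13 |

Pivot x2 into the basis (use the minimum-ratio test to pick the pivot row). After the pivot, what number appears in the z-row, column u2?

Ratio test on column x2 — row 1: 12/1 = 12; row 2: entry 0 ≤ 0. Minimum is 12 at row 1 (u1 leaves); pivot element 1.
Divide row 1 by 1; eliminate column x2 from the other rows.
z-row update in column u2: 1/2 − (-8)·(-1/2) = -7/2.

-7/2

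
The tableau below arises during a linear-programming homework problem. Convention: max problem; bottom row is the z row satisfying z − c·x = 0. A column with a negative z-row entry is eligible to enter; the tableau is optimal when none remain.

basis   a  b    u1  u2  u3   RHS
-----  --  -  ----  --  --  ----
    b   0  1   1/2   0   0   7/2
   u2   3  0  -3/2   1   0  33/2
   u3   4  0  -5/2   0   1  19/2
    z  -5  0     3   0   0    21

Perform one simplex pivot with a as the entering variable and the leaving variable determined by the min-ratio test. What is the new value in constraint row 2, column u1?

Ratio test on column a — row 1: entry 0 ≤ 0; row 2: (33/2)/3 = 11/2; row 3: (19/2)/4 = 19/8. Minimum is 19/8 at row 3 (u3 leaves); pivot element 4.
Divide row 3 by 4; eliminate column a from the other rows.
Row 2 update in column u1: -3/2 − 3·(-5/8) = 3/8.

3/8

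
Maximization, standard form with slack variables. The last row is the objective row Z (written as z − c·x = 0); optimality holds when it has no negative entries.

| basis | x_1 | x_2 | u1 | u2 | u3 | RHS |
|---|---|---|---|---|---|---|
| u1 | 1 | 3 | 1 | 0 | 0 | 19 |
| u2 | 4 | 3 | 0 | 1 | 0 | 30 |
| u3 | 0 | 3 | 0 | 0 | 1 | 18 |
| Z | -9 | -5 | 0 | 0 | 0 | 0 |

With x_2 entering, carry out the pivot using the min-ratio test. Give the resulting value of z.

30

Ratio test on column x_2 — row 1: 19/3 = 19/3; row 2: 30/3 = 10; row 3: 18/3 = 6. Minimum is 6 at row 3 (u3 leaves); pivot element 3.
Pivot on row 3; the Z-row RHS becomes 0 − (-5)·6 = 30.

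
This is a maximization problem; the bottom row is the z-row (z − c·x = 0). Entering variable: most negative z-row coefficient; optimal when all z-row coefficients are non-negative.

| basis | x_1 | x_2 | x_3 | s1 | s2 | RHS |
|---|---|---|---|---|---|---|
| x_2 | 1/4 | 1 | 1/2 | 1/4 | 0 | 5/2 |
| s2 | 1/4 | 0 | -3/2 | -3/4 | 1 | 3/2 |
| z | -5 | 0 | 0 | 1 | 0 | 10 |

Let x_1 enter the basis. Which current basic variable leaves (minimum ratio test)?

Column x_1 entries and ratios — x_2: (5/2)/(1/4) = 10; s2: (3/2)/(1/4) = 6.
Smallest ratio is 6 in the row of s2, so s2 leaves.

s2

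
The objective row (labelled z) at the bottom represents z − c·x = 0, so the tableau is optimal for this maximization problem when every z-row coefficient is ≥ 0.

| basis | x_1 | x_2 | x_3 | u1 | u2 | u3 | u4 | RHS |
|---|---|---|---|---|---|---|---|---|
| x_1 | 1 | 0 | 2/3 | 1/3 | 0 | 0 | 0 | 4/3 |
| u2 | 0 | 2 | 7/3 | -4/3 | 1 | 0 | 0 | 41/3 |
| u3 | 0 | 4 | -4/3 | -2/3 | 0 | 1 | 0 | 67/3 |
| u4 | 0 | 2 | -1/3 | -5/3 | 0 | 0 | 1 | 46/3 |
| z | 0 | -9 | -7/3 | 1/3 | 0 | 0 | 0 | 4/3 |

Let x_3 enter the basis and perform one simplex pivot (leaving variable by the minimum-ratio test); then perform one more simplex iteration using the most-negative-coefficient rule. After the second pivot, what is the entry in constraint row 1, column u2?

Ratio test on column x_3 — row 1: (4/3)/(2/3) = 2; row 2: (41/3)/(7/3) = 41/7; row 3: entry -4/3 ≤ 0; row 4: entry -1/3 ≤ 0. Minimum is 2 at row 1 (x_1 leaves); pivot element 2/3.
Divide row 1 by 2/3; eliminate column x_3 from the other rows.
Second iteration: most negative z-row entry is -9 in column x_2, so x_2 enters.
Ratio test on column x_2 — row 1: entry 0 ≤ 0; row 2: 9/2 = 9/2; row 3: 25/4 = 25/4; row 4: 16/2 = 8. Minimum is 9/2 at row 2 (u2 leaves); pivot element 2.
Divide row 2 by 2; eliminate column x_2 from the other rows.
After both pivots, the entry at constraint row 1, column u2 is 0.

0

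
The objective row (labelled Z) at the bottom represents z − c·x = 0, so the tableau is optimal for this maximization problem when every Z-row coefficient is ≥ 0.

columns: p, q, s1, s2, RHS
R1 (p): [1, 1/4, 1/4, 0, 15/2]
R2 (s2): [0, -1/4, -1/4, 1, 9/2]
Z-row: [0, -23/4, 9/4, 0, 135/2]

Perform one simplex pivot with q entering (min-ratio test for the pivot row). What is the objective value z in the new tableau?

Ratio test on column q — row 1: (15/2)/(1/4) = 30; row 2: entry -1/4 ≤ 0. Minimum is 30 at row 1 (p leaves); pivot element 1/4.
Pivot on row 1; the Z-row RHS becomes 135/2 − (-23/4)·30 = 240.

240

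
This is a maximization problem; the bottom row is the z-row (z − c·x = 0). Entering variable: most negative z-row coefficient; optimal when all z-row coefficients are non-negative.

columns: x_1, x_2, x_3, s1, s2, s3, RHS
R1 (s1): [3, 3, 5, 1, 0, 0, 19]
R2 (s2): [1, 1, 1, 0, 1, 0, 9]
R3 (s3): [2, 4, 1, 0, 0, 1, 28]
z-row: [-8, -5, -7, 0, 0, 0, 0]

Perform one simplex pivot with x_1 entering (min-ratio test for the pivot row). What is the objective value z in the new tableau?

152/3

Ratio test on column x_1 — row 1: 19/3 = 19/3; row 2: 9/1 = 9; row 3: 28/2 = 14. Minimum is 19/3 at row 1 (s1 leaves); pivot element 3.
Pivot on row 1; the z-row RHS becomes 0 − (-8)·(19/3) = 152/3.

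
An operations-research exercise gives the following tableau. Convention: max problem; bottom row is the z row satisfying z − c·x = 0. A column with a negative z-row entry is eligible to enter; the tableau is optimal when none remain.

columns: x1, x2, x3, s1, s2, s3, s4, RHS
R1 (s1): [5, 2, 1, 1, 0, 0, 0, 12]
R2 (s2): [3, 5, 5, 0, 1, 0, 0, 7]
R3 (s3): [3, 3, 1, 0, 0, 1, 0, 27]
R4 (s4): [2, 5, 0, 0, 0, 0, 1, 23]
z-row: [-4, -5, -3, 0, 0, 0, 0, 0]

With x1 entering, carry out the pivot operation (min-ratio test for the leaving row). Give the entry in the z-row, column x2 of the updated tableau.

5/3

Ratio test on column x1 — row 1: 12/5 = 12/5; row 2: 7/3 = 7/3; row 3: 27/3 = 9; row 4: 23/2 = 23/2. Minimum is 7/3 at row 2 (s2 leaves); pivot element 3.
Divide row 2 by 3; eliminate column x1 from the other rows.
z-row update in column x2: -5 − (-4)·(5/3) = 5/3.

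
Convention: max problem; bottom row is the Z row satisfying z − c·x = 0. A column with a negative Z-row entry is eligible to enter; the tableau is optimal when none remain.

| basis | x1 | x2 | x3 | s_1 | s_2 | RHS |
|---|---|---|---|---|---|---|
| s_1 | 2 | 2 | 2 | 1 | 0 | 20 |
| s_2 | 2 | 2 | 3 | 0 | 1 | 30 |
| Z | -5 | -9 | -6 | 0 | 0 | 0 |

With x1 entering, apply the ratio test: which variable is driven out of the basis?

Column x1 entries and ratios — s_1: 20/2 = 10; s_2: 30/2 = 15.
Smallest ratio is 10 in the row of s_1, so s_1 leaves.

s_1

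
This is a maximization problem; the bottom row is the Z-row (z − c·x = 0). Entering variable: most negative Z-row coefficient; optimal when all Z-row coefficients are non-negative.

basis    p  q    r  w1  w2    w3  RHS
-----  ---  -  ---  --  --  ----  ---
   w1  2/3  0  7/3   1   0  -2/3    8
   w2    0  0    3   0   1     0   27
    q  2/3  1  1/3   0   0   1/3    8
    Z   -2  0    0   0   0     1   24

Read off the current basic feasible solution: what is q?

8

q is basic (row 3); its value is the RHS of that row, 8.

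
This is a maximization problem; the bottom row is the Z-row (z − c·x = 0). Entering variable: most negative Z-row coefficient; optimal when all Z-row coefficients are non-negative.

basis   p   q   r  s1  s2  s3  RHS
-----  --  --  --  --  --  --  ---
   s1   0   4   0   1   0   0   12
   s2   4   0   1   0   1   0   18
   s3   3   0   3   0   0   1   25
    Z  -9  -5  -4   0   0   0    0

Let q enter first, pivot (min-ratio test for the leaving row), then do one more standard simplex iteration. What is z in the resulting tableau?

111/2

Ratio test on column q — row 1: 12/4 = 3; row 2: entry 0 ≤ 0; row 3: entry 0 ≤ 0. Minimum is 3 at row 1 (s1 leaves); pivot element 4.
Pivot on row 1; the Z-row RHS becomes 0 − (-5)·3 = 15.
Next entering variable (most negative Z-row entry -9): p.
Ratio test on column p — row 1: entry 0 ≤ 0; row 2: 18/4 = 9/2; row 3: 25/3 = 25/3. Minimum is 9/2 at row 2 (s2 leaves); pivot element 4.
After the second pivot the Z-row RHS is 15 − (-9)·(9/2) = 111/2.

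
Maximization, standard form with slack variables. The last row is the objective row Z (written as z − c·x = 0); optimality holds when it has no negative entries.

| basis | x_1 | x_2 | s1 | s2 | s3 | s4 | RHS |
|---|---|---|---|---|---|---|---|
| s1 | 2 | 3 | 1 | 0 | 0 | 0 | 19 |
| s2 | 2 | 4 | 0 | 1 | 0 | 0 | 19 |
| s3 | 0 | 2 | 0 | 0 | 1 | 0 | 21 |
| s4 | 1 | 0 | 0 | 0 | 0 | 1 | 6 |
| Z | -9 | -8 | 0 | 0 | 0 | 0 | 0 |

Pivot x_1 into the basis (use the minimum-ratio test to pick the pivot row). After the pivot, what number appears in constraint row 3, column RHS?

21

Ratio test on column x_1 — row 1: 19/2 = 19/2; row 2: 19/2 = 19/2; row 3: entry 0 ≤ 0; row 4: 6/1 = 6. Minimum is 6 at row 4 (s4 leaves); pivot element 1.
Divide row 4 by 1; eliminate column x_1 from the other rows.
Row 3 update in column RHS: 21 − 0·6 = 21.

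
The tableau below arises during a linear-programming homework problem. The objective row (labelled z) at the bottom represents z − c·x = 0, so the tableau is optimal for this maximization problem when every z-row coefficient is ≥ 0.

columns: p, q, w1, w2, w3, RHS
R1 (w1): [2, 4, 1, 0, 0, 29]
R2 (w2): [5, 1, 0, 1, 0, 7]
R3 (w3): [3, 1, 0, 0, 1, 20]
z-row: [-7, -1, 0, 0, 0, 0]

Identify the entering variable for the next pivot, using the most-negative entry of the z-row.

p

Negative z-row entries: p: -7, q: -1.
The most negative is -7 in column p, so p enters.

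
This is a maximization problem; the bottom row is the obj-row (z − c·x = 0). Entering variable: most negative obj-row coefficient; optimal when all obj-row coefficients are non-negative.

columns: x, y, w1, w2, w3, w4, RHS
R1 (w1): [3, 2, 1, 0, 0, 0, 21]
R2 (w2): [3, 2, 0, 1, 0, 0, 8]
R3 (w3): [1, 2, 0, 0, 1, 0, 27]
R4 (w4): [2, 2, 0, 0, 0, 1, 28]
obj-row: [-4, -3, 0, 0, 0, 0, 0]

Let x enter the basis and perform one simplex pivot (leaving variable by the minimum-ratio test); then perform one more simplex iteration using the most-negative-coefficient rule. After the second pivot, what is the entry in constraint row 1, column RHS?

Ratio test on column x — row 1: 21/3 = 7; row 2: 8/3 = 8/3; row 3: 27/1 = 27; row 4: 28/2 = 14. Minimum is 8/3 at row 2 (w2 leaves); pivot element 3.
Divide row 2 by 3; eliminate column x from the other rows.
Second iteration: most negative obj-row entry is -1/3 in column y, so y enters.
Ratio test on column y — row 1: entry 0 ≤ 0; row 2: (8/3)/(2/3) = 4; row 3: (73/3)/(4/3) = 73/4; row 4: (68/3)/(2/3) = 34. Minimum is 4 at row 2 (x leaves); pivot element 2/3.
Divide row 2 by 2/3; eliminate column y from the other rows.
After both pivots, the entry at constraint row 1, column RHS is 13.

13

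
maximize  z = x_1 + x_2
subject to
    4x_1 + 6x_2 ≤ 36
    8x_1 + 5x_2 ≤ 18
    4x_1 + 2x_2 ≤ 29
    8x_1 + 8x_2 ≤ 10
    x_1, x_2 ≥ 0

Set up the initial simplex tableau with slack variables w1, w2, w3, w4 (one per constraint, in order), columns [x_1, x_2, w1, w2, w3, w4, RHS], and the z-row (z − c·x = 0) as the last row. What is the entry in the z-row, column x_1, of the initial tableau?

-1

The z-row carries the negated objective coefficients: the x_1 entry is -1.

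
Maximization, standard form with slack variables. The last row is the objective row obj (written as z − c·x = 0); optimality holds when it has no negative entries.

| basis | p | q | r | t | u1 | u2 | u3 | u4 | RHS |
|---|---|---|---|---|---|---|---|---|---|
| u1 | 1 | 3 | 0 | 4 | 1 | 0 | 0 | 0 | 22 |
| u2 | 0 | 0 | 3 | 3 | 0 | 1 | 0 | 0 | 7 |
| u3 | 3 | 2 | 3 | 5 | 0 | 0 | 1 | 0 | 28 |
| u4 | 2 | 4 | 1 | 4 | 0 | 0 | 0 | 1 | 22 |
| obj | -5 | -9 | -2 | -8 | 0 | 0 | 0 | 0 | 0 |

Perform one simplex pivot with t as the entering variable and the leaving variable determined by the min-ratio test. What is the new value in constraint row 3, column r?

-2

Ratio test on column t — row 1: 22/4 = 11/2; row 2: 7/3 = 7/3; row 3: 28/5 = 28/5; row 4: 22/4 = 11/2. Minimum is 7/3 at row 2 (u2 leaves); pivot element 3.
Divide row 2 by 3; eliminate column t from the other rows.
Row 3 update in column r: 3 − 5·1 = -2.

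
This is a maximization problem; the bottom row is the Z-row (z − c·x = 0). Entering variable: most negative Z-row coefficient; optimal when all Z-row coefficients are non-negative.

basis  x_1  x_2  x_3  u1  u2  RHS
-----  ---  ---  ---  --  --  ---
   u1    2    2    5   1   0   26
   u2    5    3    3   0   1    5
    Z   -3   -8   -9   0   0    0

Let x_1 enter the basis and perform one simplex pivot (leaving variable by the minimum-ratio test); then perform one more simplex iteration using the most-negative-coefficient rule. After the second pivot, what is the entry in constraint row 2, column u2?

1/3

Ratio test on column x_1 — row 1: 26/2 = 13; row 2: 5/5 = 1. Minimum is 1 at row 2 (u2 leaves); pivot element 5.
Divide row 2 by 5; eliminate column x_1 from the other rows.
Second iteration: most negative Z-row entry is -36/5 in column x_3, so x_3 enters.
Ratio test on column x_3 — row 1: 24/(19/5) = 120/19; row 2: 1/(3/5) = 5/3. Minimum is 5/3 at row 2 (x_1 leaves); pivot element 3/5.
Divide row 2 by 3/5; eliminate column x_3 from the other rows.
After both pivots, the entry at constraint row 2, column u2 is 1/3.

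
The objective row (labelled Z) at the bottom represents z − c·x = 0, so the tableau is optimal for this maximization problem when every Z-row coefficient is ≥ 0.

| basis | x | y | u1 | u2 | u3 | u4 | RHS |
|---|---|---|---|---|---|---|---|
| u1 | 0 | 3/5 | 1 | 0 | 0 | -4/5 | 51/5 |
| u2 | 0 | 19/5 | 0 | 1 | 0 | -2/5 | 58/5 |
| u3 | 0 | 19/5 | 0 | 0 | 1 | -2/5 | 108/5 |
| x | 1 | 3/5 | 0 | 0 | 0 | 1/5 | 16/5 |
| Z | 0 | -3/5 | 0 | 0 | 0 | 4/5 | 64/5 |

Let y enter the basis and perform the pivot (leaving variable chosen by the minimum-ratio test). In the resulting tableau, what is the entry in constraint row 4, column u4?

5/19

Ratio test on column y — row 1: (51/5)/(3/5) = 17; row 2: (58/5)/(19/5) = 58/19; row 3: (108/5)/(19/5) = 108/19; row 4: (16/5)/(3/5) = 16/3. Minimum is 58/19 at row 2 (u2 leaves); pivot element 19/5.
Divide row 2 by 19/5; eliminate column y from the other rows.
Row 4 update in column u4: 1/5 − (3/5)·(-2/19) = 5/19.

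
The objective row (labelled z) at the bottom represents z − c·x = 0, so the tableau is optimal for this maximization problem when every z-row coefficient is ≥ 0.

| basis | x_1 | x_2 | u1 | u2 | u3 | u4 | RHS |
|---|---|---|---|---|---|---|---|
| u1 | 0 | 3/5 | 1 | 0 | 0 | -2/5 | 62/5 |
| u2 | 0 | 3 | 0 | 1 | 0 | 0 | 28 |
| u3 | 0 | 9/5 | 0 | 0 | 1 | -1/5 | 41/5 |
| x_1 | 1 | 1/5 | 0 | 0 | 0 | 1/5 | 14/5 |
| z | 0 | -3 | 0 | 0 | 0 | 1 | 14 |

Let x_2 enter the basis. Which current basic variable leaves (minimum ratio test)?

u3

Column x_2 entries and ratios — u1: (62/5)/(3/5) = 62/3; u2: 28/3 = 28/3; u3: (41/5)/(9/5) = 41/9; x_1: (14/5)/(1/5) = 14.
Smallest ratio is 41/9 in the row of u3, so u3 leaves.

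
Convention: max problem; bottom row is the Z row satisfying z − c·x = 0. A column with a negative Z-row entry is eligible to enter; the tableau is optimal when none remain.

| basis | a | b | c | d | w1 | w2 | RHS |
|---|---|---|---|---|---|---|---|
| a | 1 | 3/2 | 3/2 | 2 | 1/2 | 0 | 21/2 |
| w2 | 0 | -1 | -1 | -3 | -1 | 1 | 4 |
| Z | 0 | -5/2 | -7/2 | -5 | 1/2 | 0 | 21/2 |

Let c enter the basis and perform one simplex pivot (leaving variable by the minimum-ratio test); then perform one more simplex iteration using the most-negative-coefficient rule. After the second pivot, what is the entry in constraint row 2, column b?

Ratio test on column c — row 1: (21/2)/(3/2) = 7; row 2: entry -1 ≤ 0. Minimum is 7 at row 1 (a leaves); pivot element 3/2.
Divide row 1 by 3/2; eliminate column c from the other rows.
Second iteration: most negative Z-row entry is -1/3 in column d, so d enters.
Ratio test on column d — row 1: 7/(4/3) = 21/4; row 2: entry -5/3 ≤ 0. Minimum is 21/4 at row 1 (c leaves); pivot element 4/3.
Divide row 1 by 4/3; eliminate column d from the other rows.
After both pivots, the entry at constraint row 2, column b is 5/4.

5/4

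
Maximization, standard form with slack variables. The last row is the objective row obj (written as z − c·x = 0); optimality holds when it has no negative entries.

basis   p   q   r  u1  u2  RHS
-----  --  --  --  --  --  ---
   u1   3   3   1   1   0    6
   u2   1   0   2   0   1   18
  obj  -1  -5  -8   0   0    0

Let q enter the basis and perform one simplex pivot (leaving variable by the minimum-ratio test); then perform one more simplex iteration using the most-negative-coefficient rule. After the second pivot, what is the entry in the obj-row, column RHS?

48

Ratio test on column q — row 1: 6/3 = 2; row 2: entry 0 ≤ 0. Minimum is 2 at row 1 (u1 leaves); pivot element 3.
Divide row 1 by 3; eliminate column q from the other rows.
Second iteration: most negative obj-row entry is -19/3 in column r, so r enters.
Ratio test on column r — row 1: 2/(1/3) = 6; row 2: 18/2 = 9. Minimum is 6 at row 1 (q leaves); pivot element 1/3.
Divide row 1 by 1/3; eliminate column r from the other rows.
After both pivots, the entry at the obj-row, column RHS is 48.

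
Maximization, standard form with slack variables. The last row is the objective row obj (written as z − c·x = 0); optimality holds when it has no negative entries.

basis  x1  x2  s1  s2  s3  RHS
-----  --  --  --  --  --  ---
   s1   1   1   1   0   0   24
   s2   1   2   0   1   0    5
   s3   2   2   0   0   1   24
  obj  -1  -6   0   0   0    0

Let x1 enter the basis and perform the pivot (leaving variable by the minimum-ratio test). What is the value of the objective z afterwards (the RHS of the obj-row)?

5

Ratio test on column x1 — row 1: 24/1 = 24; row 2: 5/1 = 5; row 3: 24/2 = 12. Minimum is 5 at row 2 (s2 leaves); pivot element 1.
Pivot on row 2; the obj-row RHS becomes 0 − (-1)·5 = 5.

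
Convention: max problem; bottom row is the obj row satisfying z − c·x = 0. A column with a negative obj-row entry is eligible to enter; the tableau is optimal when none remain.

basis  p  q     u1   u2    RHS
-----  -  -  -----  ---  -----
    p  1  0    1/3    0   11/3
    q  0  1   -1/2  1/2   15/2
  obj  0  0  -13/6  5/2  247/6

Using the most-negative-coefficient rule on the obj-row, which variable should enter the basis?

u1

Negative obj-row entries: u1: -13/6.
The most negative is -13/6 in column u1, so u1 enters.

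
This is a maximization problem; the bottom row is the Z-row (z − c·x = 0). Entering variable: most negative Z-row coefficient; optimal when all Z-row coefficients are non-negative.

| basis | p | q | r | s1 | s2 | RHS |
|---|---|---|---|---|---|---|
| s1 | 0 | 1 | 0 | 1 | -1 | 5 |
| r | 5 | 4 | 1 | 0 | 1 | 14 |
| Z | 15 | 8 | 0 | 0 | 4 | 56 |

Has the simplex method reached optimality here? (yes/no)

Every Z-row coefficient is ≥ 0, so the tableau is optimal.

yes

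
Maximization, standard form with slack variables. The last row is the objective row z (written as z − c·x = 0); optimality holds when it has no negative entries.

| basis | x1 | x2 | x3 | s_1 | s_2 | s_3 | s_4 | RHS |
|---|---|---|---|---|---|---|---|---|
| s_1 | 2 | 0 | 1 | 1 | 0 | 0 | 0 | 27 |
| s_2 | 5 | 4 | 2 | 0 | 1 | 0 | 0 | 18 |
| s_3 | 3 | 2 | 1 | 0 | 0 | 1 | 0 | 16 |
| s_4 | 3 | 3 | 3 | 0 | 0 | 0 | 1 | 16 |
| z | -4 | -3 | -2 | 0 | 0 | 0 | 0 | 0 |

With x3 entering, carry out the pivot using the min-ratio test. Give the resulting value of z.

Ratio test on column x3 — row 1: 27/1 = 27; row 2: 18/2 = 9; row 3: 16/1 = 16; row 4: 16/3 = 16/3. Minimum is 16/3 at row 4 (s_4 leaves); pivot element 3.
Pivot on row 4; the z-row RHS becomes 0 − (-2)·(16/3) = 32/3.

32/3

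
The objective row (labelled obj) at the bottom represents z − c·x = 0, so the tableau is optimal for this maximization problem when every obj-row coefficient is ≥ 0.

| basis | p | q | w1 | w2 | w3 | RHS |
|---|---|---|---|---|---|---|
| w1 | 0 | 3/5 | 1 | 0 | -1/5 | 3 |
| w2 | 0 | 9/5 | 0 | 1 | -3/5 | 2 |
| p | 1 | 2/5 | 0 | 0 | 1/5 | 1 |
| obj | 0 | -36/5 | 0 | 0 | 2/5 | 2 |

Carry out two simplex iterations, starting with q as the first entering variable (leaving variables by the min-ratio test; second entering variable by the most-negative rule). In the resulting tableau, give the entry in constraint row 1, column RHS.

Ratio test on column q — row 1: 3/(3/5) = 5; row 2: 2/(9/5) = 10/9; row 3: 1/(2/5) = 5/2. Minimum is 10/9 at row 2 (w2 leaves); pivot element 9/5.
Divide row 2 by 9/5; eliminate column q from the other rows.
Second iteration: most negative obj-row entry is -2 in column w3, so w3 enters.
Ratio test on column w3 — row 1: entry 0 ≤ 0; row 2: entry -1/3 ≤ 0; row 3: (5/9)/(1/3) = 5/3. Minimum is 5/3 at row 3 (p leaves); pivot element 1/3.
Divide row 3 by 1/3; eliminate column w3 from the other rows.
After both pivots, the entry at constraint row 1, column RHS is 7/3.

7/3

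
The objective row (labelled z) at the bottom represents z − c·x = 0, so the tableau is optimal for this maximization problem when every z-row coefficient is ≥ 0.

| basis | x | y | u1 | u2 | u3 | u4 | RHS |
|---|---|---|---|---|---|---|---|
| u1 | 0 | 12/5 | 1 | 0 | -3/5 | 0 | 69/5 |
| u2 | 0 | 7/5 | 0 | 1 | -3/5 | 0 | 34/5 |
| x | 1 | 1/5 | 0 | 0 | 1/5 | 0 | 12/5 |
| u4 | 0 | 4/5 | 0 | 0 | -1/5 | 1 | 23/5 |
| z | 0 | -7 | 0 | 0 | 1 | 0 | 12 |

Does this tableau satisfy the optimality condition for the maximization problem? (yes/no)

no

The z-row has a negative entry -7 in column y, so it is not optimal.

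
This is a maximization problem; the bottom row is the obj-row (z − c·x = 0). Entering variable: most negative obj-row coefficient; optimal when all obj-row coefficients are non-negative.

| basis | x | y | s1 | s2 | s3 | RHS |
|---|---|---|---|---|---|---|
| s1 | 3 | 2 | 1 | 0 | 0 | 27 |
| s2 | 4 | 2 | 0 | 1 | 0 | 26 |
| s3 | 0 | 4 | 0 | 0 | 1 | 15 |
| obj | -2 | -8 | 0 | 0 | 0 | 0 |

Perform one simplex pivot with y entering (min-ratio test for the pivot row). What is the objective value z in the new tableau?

30

Ratio test on column y — row 1: 27/2 = 27/2; row 2: 26/2 = 13; row 3: 15/4 = 15/4. Minimum is 15/4 at row 3 (s3 leaves); pivot element 4.
Pivot on row 3; the obj-row RHS becomes 0 − (-8)·(15/4) = 30.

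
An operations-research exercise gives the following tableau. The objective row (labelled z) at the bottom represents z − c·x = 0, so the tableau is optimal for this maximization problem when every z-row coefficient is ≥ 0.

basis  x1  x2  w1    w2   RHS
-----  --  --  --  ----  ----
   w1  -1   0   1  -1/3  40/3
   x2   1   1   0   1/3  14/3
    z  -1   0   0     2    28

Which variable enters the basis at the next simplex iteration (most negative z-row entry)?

x1

Negative z-row entries: x1: -1.
The most negative is -1 in column x1, so x1 enters.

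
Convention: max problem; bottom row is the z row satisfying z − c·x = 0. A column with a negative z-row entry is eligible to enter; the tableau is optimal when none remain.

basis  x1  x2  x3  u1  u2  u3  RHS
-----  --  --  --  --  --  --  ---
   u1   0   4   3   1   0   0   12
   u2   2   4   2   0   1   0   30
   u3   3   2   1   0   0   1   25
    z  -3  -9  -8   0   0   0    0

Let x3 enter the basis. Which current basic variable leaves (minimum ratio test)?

u1

Column x3 entries and ratios — u1: 12/3 = 4; u2: 30/2 = 15; u3: 25/1 = 25.
Smallest ratio is 4 in the row of u1, so u1 leaves.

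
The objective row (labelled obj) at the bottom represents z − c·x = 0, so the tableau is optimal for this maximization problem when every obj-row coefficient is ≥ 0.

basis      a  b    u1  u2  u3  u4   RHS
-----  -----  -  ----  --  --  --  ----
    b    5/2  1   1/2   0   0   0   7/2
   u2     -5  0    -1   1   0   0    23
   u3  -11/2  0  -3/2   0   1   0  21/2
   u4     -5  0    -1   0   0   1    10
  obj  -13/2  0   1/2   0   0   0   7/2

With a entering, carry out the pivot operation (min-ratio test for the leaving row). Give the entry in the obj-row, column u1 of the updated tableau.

9/5

Ratio test on column a — row 1: (7/2)/(5/2) = 7/5; row 2: entry -5 ≤ 0; row 3: entry -11/2 ≤ 0; row 4: entry -5 ≤ 0. Minimum is 7/5 at row 1 (b leaves); pivot element 5/2.
Divide row 1 by 5/2; eliminate column a from the other rows.
obj-row update in column u1: 1/2 − (-13/2)·(1/5) = 9/5.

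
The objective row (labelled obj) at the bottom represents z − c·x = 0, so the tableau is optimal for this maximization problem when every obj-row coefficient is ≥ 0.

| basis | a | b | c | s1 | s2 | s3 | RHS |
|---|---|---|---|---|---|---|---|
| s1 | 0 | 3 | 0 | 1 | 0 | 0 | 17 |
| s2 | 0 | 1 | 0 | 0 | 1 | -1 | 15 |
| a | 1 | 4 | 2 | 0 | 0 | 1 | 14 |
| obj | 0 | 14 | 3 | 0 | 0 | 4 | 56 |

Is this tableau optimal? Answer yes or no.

yes

Every obj-row coefficient is ≥ 0, so the tableau is optimal.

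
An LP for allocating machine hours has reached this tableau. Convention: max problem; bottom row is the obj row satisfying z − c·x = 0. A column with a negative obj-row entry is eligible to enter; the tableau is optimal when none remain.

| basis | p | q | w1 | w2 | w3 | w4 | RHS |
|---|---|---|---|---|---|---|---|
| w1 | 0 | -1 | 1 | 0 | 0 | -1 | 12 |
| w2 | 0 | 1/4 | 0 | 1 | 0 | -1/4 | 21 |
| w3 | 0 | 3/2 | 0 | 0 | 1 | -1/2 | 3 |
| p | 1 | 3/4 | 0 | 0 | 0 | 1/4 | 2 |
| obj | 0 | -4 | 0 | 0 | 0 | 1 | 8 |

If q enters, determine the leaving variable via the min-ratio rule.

w3

Column q entries and ratios — w1: -1 ≤ 0, skip; w2: 21/(1/4) = 84; w3: 3/(3/2) = 2; p: 2/(3/4) = 8/3.
Smallest ratio is 2 in the row of w3, so w3 leaves.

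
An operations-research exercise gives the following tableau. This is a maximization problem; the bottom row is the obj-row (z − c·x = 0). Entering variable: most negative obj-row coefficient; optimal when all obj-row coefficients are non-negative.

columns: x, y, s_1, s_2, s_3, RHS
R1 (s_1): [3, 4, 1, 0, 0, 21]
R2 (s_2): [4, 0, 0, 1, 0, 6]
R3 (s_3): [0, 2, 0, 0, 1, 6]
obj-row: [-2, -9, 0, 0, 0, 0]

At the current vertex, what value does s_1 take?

s_1 is basic (row 1); its value is the RHS of that row, 21.

21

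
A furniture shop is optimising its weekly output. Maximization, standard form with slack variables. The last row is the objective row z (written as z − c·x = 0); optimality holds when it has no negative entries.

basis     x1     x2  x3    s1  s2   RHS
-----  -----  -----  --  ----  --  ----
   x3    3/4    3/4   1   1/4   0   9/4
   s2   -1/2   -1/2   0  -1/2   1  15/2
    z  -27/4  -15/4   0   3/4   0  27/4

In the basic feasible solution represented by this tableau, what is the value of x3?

x3 is basic (row 1); its value is the RHS of that row, 9/4.

9/4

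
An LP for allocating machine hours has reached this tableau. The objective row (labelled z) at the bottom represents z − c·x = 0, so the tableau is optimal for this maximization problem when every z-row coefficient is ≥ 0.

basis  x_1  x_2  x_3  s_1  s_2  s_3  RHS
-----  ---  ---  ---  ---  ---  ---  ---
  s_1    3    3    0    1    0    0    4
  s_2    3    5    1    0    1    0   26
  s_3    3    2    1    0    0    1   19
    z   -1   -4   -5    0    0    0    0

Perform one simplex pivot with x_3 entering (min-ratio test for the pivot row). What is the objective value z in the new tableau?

Ratio test on column x_3 — row 1: entry 0 ≤ 0; row 2: 26/1 = 26; row 3: 19/1 = 19. Minimum is 19 at row 3 (s_3 leaves); pivot element 1.
Pivot on row 3; the z-row RHS becomes 0 − (-5)·19 = 95.

95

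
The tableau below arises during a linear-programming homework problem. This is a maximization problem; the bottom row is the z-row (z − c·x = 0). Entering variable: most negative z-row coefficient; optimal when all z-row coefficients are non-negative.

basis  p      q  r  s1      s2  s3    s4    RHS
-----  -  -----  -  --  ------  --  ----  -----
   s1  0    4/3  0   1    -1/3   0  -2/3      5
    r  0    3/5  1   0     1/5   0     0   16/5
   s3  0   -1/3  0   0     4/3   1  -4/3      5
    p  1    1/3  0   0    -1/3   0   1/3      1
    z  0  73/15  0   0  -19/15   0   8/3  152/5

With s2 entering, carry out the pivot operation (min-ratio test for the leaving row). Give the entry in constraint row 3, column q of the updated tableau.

Ratio test on column s2 — row 1: entry -1/3 ≤ 0; row 2: (16/5)/(1/5) = 16; row 3: 5/(4/3) = 15/4; row 4: entry -1/3 ≤ 0. Minimum is 15/4 at row 3 (s3 leaves); pivot element 4/3.
Divide row 3 by 4/3; eliminate column s2 from the other rows.
In the new row 3, the q entry is the old entry divided by the pivot: (-1/3)/(4/3) = -1/4.

-1/4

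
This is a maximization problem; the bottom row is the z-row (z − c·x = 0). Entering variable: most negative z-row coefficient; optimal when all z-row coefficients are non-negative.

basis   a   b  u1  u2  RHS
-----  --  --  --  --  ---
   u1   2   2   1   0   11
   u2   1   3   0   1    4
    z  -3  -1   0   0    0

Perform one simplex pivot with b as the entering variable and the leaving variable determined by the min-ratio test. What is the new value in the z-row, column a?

-8/3

Ratio test on column b — row 1: 11/2 = 11/2; row 2: 4/3 = 4/3. Minimum is 4/3 at row 2 (u2 leaves); pivot element 3.
Divide row 2 by 3; eliminate column b from the other rows.
z-row update in column a: -3 − (-1)·(1/3) = -8/3.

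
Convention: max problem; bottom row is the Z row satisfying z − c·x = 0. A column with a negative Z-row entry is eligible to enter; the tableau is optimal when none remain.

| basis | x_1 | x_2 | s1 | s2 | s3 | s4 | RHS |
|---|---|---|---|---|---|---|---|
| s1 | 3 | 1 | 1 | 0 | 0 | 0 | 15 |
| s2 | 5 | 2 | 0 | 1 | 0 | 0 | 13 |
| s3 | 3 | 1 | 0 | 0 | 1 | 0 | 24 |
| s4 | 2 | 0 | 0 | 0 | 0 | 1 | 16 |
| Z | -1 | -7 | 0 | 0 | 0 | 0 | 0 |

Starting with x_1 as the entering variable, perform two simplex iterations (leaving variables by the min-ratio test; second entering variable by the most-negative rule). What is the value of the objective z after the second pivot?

91/2

Ratio test on column x_1 — row 1: 15/3 = 5; row 2: 13/5 = 13/5; row 3: 24/3 = 8; row 4: 16/2 = 8. Minimum is 13/5 at row 2 (s2 leaves); pivot element 5.
Pivot on row 2; the Z-row RHS becomes 0 − (-1)·(13/5) = 13/5.
Next entering variable (most negative Z-row entry -33/5): x_2.
Ratio test on column x_2 — row 1: entry -1/5 ≤ 0; row 2: (13/5)/(2/5) = 13/2; row 3: entry -1/5 ≤ 0; row 4: entry -4/5 ≤ 0. Minimum is 13/2 at row 2 (x_1 leaves); pivot element 2/5.
After the second pivot the Z-row RHS is 13/5 − (-33/5)·(13/2) = 91/2.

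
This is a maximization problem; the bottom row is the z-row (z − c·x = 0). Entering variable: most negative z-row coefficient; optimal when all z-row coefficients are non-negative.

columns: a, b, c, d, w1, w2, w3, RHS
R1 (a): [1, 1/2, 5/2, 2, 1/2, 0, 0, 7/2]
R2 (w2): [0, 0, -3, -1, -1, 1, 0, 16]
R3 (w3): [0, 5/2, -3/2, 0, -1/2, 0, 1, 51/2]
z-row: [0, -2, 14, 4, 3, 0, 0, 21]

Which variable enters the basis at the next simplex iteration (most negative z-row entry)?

Negative z-row entries: b: -2.
The most negative is -2 in column b, so b enters.

b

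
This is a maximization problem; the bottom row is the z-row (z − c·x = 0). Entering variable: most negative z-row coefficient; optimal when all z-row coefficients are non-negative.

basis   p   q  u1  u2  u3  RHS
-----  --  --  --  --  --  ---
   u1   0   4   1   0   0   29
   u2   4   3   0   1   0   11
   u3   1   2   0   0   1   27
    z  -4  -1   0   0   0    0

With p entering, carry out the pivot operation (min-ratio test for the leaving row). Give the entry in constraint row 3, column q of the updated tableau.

Ratio test on column p — row 1: entry 0 ≤ 0; row 2: 11/4 = 11/4; row 3: 27/1 = 27. Minimum is 11/4 at row 2 (u2 leaves); pivot element 4.
Divide row 2 by 4; eliminate column p from the other rows.
Row 3 update in column q: 2 − 1·(3/4) = 5/4.

5/4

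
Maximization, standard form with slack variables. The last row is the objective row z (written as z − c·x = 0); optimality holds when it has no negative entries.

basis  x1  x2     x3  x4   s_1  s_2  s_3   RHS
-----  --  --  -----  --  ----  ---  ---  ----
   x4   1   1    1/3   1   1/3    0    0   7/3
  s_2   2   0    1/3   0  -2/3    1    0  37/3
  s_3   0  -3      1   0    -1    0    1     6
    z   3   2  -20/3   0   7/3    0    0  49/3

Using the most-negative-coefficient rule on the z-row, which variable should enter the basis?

x3

Negative z-row entries: x3: -20/3.
The most negative is -20/3 in column x3, so x3 enters.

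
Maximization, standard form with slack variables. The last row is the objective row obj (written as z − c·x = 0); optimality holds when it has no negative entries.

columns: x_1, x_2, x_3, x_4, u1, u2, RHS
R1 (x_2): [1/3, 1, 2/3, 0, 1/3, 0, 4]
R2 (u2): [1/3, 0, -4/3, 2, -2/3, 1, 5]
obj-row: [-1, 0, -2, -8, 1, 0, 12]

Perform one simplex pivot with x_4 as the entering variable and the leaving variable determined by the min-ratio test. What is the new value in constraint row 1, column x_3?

2/3

Ratio test on column x_4 — row 1: entry 0 ≤ 0; row 2: 5/2 = 5/2. Minimum is 5/2 at row 2 (u2 leaves); pivot element 2.
Divide row 2 by 2; eliminate column x_4 from the other rows.
Row 1 update in column x_3: 2/3 − 0·(-2/3) = 2/3.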